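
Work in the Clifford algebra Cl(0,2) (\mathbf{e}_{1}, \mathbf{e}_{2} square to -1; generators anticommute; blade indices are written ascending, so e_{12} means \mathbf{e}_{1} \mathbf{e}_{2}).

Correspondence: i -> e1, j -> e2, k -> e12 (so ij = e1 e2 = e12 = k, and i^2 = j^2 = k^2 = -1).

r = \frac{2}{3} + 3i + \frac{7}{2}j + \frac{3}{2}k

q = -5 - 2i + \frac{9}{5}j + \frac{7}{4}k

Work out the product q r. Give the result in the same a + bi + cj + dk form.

In blades: q = -5 - 2 e_{1} + \frac{9}{5} e_{2} + \frac{7}{4} e_{12}, r = \frac{2}{3} + 3 e_{1} + \frac{7}{2} e_{2} + \frac{3}{2} e_{12}.
Distribute q over r term by term (generator squares from the signature, products reordered to ascending indices): (-5)*r = -\frac{10}{3} - 15 e_{1} - \frac{35}{2} e_{2} - \frac{15}{2} e_{12}; (-2 e_{1})*r = 6 - \frac{4}{3} e_{1} + 3 e_{2} - 7 e_{12}; (\frac{9}{5} e_{2})*r = -\frac{63}{10} + \frac{27}{10} e_{1} + \frac{6}{5} e_{2} - \frac{27}{5} e_{12}; (\frac{7}{4} e_{12})*r = -\frac{21}{8} - \frac{49}{8} e_{1} + \frac{21}{4} e_{2} + \frac{7}{6} e_{12}.
Sum: -\frac{751}{120} - \frac{2371}{120} e_{1} - \frac{161}{20} e_{2} - \frac{281}{15} e_{12}; translating back through the correspondence:
Answer: -\frac{751}{120} - \frac{2371}{120}i - \frac{161}{20}j - \frac{281}{15}k


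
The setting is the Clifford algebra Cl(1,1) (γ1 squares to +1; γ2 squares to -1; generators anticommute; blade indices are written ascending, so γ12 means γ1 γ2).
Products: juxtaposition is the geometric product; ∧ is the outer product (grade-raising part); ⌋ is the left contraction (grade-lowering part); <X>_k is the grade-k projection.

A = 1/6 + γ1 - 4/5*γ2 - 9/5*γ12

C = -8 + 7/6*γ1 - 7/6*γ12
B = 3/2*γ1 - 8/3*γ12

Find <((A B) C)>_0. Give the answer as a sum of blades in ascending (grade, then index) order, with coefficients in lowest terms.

step 1: 63/10 + 143/60*γ1 + 1/30*γ2 + 34/45*γ12
step 2: -52381/1080 - 529/45*γ1 - 4243/1080*γ2 - 403/30*γ12
step 3: -52381/1080
Answer: -52381/1080


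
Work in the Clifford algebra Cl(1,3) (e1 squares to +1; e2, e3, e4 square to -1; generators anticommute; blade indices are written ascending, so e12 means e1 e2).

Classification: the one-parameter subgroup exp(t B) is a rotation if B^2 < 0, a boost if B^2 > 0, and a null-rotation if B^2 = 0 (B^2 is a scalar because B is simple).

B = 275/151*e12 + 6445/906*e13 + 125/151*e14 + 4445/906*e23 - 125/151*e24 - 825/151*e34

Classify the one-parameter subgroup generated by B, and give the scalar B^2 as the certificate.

B^2 term by term: the squares give (275/151)^2*(e12)^2 + (6445/906)^2*(e13)^2 + (125/151)^2*(e14)^2 + (4445/906)^2*(e23)^2 + (-125/151)^2*(e24)^2 + (-825/151)^2*(e34)^2 = 75625/22801*(+1) + 41538025/820836*(+1) + 15625/22801*(+1) + 19758025/820836*(-1) + 15625/22801*(-1) + 680625/22801*(-1) = 0 (each basis 2-blade squares to minus the product of its generators' squares); cross terms between blades sharing an index anticommute and cancel; the commuting (index-disjoint) pairs give grade-4 terms 2*c*c'*(blade product), which cancel blade by blade — e1234: -453750/22801 + 805625/68403 + 555625/68403 = 0 — confirming B is simple. So B^2 = 0.
Answer: null-rotation, certificate B^2 = 0. B^2 = 0 is basis-independent, so its sign is the whole story.


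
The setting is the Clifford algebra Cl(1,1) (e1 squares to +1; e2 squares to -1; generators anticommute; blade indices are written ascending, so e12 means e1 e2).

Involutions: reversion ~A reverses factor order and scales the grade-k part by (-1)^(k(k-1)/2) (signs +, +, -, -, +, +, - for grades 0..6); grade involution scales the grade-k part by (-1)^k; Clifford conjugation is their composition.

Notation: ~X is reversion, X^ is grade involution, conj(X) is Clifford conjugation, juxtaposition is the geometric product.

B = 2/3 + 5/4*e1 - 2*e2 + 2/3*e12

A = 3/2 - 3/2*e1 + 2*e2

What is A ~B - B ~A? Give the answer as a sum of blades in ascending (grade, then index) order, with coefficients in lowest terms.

first term: 25/8 - 11/24*e1 - 2/3*e2 - 1/2*e12
second term: 25/8 - 11/24*e1 - 2/3*e2 + 1/2*e12
Answer: -e12


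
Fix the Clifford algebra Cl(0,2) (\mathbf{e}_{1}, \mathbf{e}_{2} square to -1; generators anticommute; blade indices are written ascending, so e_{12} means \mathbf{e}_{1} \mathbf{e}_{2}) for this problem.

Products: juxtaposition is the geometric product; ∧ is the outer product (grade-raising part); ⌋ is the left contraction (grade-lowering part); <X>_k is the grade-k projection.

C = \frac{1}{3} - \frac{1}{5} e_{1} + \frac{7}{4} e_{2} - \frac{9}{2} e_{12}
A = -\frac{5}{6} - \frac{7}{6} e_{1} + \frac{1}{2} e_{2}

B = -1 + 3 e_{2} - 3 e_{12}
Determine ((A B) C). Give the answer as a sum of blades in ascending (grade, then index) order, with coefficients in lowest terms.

step 1: -\frac{2}{3} - \frac{1}{3} e_{1} - \frac{13}{2} e_{2} - e_{12}
step 2: \frac{2371}{360} + \frac{1396}{45} e_{1} - \frac{139}{30} e_{2} + \frac{47}{60} e_{12}
Answer: \frac{2371}{360} + \frac{1396}{45} e_{1} - \frac{139}{30} e_{2} + \frac{47}{60} e_{12}


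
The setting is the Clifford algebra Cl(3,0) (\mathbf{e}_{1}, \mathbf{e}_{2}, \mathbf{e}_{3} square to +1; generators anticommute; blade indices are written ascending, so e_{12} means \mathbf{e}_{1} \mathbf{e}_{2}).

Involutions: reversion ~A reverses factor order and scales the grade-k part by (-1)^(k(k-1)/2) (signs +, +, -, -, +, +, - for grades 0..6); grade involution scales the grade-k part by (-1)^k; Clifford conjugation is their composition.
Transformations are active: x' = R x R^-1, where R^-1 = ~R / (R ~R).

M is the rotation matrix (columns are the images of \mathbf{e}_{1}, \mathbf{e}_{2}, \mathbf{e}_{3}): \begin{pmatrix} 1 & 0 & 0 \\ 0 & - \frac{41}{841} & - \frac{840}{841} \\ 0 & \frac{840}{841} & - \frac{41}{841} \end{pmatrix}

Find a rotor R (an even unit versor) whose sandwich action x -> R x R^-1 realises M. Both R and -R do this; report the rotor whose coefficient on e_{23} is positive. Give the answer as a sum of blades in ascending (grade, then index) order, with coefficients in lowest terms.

Method: write R = a + b12*e_{12} + b13*e_{13} + b23*e_{23} with a^2 + b12^2 + b13^2 + b23^2 = 1 (so R^-1 = ~R). Expanding the columns R e_j ~R gives tr M = 4a^2 - 1 and, from the antisymmetric part, M21 - M12 = -4a*b12, M13 - M31 = 4a*b13, M32 - M23 = -4a*b23.
Here tr M = \frac{759}{841}, so a^2 = (1 + tr M)/4 = \frac{400}{841} and a = ±\frac{20}{29}. Taking a = \frac{20}{29}: M21 - M12 = 0, M13 - M31 = 0, M32 - M23 = \frac{1680}{841}, giving b12 = 0, b13 = 0, b23 = -\frac{21}{29}, i.e. R = \frac{20}{29} - \frac{21}{29} e_{23}.
Its e_{23} coefficient is negative, so report the other preimage -R.
Answer: -\frac{20}{29} + \frac{21}{29} e_{23}. Why the constraint matters: R and -R act identically through the sandwich — M has trace \frac{759}{841} either way — so only the sign condition on e_{23} picks one of the two preimages.


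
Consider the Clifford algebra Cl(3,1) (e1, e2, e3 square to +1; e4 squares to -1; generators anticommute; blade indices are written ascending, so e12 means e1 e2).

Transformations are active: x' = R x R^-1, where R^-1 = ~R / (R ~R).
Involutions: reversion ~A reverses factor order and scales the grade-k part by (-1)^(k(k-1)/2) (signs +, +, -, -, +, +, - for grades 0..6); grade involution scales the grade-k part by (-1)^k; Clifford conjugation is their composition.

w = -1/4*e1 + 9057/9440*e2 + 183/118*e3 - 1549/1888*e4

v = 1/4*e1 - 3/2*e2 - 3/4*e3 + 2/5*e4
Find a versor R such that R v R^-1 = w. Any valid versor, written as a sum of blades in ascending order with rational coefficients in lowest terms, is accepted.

Take R = v + w = -5103/9440*e2 + 189/236*e3 - 3969/9440*e4. Because q(v) = q(w) = 543/200, conjugation by R sends v exactly to w.
Answer: -5103/9440*e2 + 189/236*e3 - 3969/9440*e4


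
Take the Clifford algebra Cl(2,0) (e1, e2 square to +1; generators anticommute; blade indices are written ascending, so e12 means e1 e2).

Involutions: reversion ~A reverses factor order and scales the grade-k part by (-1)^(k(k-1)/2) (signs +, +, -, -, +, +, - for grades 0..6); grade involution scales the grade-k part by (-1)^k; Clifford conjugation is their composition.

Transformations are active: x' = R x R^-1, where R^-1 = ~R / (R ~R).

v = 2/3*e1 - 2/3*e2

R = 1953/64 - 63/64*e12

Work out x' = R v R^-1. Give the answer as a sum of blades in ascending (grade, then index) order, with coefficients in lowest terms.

~R = 1953/64 + 63/64*e12, and R ~R = 1909089/2048, so R^-1 = ~R / (1909089/2048).
R v = 21*e1 - 315/16*e2
Answer: 1022/1443*e1 - 898/1443*e2


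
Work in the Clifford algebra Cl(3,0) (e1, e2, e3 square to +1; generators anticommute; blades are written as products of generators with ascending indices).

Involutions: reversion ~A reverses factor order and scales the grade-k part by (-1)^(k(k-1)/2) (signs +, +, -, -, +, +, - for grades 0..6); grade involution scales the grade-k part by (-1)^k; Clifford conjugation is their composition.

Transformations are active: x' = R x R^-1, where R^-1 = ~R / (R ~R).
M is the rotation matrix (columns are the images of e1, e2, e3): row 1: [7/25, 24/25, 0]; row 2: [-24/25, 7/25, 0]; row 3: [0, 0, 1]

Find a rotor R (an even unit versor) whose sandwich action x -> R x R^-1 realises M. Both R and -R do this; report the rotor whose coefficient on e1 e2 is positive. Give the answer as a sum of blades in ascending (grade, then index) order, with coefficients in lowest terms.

Method: write R = a + b12*e1 e2 + b13*e1 e3 + b23*e2 e3 with a^2 + b12^2 + b13^2 + b23^2 = 1 (so R^-1 = ~R). Expanding the columns R e_j ~R gives tr M = 4a^2 - 1 and, from the antisymmetric part, M21 - M12 = -4a*b12, M13 - M31 = 4a*b13, M32 - M23 = -4a*b23.
Here tr M = 39/25, so a^2 = (1 + tr M)/4 = 16/25 and a = ±4/5. Taking a = 4/5: M21 - M12 = -48/25, M13 - M31 = 0, M32 - M23 = 0, giving b12 = 3/5, b13 = 0, b23 = 0, i.e. R = 4/5 + 3/5*e1 e2.
Its e1 e2 coefficient is already positive.
Answer: 4/5 + 3/5*e1 e2. Key observation: the double cover Spin(3) -> SO(3) sends R and -R to the same matrix (trace 39/25 here), so the stated sign of the e1 e2 coefficient is what selects one sheet.


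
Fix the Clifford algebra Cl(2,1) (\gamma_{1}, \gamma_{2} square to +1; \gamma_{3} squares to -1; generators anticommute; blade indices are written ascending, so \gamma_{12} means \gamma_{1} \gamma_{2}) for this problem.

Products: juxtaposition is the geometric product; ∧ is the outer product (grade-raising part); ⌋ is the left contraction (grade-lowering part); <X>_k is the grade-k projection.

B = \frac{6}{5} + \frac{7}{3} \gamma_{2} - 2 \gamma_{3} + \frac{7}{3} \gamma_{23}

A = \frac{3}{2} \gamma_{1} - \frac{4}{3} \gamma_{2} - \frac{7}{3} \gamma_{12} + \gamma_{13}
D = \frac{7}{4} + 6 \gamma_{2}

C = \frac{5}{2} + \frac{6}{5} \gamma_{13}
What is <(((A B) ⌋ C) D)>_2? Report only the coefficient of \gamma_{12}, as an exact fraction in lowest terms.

step 1: -\frac{28}{9} - \frac{74}{45} \gamma_{1} - \frac{8}{5} \gamma_{2} - \frac{28}{9} \gamma_{3} + \frac{91}{30} \gamma_{12} - \frac{326}{45} \gamma_{13} + \frac{8}{3} \gamma_{23} + \frac{35}{6} \gamma_{123}
step 2: -\frac{3706}{225} - \frac{56}{15} \gamma_{1} - \frac{148}{75} \gamma_{3} - \frac{56}{15} \gamma_{13}
step 3: -\frac{12971}{450} - \frac{98}{15} \gamma_{1} - \frac{7412}{75} \gamma_{2} - \frac{259}{75} \gamma_{3} - \frac{112}{5} \gamma_{12} - \frac{98}{15} \gamma_{13} + \frac{296}{25} \gamma_{23} + \frac{112}{5} \gamma_{123}
step 4: -\frac{112}{5} \gamma_{12} - \frac{98}{15} \gamma_{13} + \frac{296}{25} \gamma_{23}
Answer: -\frac{112}{5}


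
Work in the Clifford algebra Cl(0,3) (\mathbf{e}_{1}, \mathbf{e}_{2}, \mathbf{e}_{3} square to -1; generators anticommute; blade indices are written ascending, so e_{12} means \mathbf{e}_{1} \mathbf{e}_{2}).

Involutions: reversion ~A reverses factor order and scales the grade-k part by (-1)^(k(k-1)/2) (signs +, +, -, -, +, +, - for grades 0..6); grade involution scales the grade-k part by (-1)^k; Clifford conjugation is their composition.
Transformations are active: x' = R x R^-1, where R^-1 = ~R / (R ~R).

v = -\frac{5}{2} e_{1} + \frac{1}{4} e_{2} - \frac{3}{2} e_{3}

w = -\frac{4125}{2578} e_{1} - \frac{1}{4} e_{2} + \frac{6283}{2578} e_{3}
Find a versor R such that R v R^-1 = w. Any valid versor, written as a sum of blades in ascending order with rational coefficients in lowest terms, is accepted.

Key observation: q(v) = q(w) = -\frac{137}{16} (sandwiches preserve the norm), so R = v + w = -\frac{5285}{1289} e_{1} + \frac{1208}{1289} e_{3} works whenever it is invertible — the component of v along it is kept and (v - w)/2 reverses, sending v to w.
Answer: -\frac{5285}{1289} e_{1} + \frac{1208}{1289} e_{3}


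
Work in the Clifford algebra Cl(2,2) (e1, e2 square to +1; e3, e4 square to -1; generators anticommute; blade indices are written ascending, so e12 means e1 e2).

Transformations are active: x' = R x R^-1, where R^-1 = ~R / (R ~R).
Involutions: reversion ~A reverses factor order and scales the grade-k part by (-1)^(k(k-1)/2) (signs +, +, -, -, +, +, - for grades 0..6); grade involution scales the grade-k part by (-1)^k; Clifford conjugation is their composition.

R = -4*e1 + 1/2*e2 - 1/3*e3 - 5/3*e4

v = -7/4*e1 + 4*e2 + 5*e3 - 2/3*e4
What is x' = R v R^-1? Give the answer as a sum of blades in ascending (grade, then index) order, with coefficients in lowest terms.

~R = -4*e1 + 1/2*e2 - 1/3*e3 - 5/3*e4, and R ~R = 481/36, so R^-1 = ~R / (481/36).
R v = 86/9 - 121/8*e12 - 247/12*e13 - 1/4*e14 + 23/6*e23 + 19/3*e24 + 77/9*e34
Answer: -7641/1924*e1 - 1580/481*e2 - 7903/1443*e3 - 826/481*e4


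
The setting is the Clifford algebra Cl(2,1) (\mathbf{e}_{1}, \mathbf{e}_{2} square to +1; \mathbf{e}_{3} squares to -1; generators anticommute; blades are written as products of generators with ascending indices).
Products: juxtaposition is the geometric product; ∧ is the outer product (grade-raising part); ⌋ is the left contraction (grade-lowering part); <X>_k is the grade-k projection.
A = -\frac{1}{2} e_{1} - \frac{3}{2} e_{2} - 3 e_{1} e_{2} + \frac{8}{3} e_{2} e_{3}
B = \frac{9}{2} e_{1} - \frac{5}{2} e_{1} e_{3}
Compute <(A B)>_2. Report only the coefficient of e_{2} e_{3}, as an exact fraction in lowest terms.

step 1: -\frac{9}{4} + \frac{27}{2} e_{2} + \frac{5}{4} e_{3} + \frac{161}{12} e_{1} e_{2} - \frac{15}{2} e_{2} e_{3} + \frac{33}{4} e_{1} e_{2} e_{3}
step 2: \frac{161}{12} e_{1} e_{2} - \frac{15}{2} e_{2} e_{3}
Answer: -\frac{15}{2}


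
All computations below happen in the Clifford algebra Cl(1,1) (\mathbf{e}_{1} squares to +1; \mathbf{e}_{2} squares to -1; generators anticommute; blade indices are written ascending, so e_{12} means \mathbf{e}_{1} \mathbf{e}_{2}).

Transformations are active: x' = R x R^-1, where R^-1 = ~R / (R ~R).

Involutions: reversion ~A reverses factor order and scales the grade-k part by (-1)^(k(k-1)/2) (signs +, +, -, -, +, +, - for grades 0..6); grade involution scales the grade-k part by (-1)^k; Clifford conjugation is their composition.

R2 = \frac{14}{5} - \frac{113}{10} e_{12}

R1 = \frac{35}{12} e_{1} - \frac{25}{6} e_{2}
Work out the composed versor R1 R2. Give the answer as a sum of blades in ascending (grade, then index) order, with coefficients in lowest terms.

Distribute over the terms of R1 (each basis-blade product reordered to ascending indices, repeated generators contracted through their squares):
(\frac{35}{12} e_{1}) R2 = \frac{49}{6} e_{1} - \frac{791}{24} e_{2}
(-\frac{25}{6} e_{2}) R2 = \frac{565}{12} e_{1} - \frac{35}{3} e_{2}
Summing the partial products and collecting blades:
Answer: \frac{221}{4} e_{1} - \frac{357}{8} e_{2}


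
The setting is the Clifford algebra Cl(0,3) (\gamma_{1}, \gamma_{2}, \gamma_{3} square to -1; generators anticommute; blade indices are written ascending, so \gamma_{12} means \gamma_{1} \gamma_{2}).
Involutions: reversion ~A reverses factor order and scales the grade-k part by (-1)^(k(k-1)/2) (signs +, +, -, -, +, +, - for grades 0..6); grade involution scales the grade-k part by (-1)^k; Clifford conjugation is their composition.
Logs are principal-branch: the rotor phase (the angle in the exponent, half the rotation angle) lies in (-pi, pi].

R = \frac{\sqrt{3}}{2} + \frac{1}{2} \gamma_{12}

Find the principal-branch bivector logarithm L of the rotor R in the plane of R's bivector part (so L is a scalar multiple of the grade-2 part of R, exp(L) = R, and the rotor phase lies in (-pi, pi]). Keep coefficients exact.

The scalar part of R is \frac{\sqrt{3}}{2}, which pins the rotor phase on the principal branch; dividing the bivector part by the sine of that phase recovers the unit plane, and L is the phase times that plane.
Concretely: cos(phase) = \frac{\sqrt{3}}{2} gives phase = ±\frac{\pi}{6}, and since phase/sin(phase) is even the sign is immaterial: L = (phase/sin(phase)) * <R>_2 = (\frac{\pi}{3}) * <R>_2.
Answer: \frac{\pi}{6} \gamma_{12}


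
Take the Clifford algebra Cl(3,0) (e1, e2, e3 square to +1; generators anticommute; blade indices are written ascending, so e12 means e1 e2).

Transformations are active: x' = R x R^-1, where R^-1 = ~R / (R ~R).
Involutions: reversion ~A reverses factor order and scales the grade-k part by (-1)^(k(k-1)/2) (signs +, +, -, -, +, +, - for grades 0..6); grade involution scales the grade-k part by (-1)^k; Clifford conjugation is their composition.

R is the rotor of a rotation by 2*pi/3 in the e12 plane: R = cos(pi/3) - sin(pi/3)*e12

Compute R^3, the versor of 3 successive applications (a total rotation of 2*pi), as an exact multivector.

Half-angle bookkeeping: 3 applications in e12 add up to rotor phase 3*pi/3 = pi, so R^3 = cos(pi) - sin(pi)*e12.
cos(pi) = -1 and sin(pi) = 0, so R^3 = -1. The total rotation 2*pi is 1 full turn, so every vector returns to itself, yet the rotor is -1, on the OTHER sheet of the double cover (an odd number of 2*pi turns).
Answer: -1


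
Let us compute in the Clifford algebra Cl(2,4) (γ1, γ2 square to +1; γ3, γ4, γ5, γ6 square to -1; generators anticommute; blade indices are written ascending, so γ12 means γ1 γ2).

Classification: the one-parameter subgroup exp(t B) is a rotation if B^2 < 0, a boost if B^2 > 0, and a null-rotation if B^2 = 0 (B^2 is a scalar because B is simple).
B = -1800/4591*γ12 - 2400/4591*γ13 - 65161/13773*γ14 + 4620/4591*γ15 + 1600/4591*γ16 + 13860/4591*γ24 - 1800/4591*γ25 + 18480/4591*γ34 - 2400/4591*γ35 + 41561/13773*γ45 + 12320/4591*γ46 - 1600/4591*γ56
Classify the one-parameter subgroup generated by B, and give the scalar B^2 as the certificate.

B^2 term by term: the squares give (-1800/4591)^2*(γ12)^2 + (-2400/4591)^2*(γ13)^2 + (-65161/13773)^2*(γ14)^2 + (4620/4591)^2*(γ15)^2 + (1600/4591)^2*(γ16)^2 + (13860/4591)^2*(γ24)^2 + (-1800/4591)^2*(γ25)^2 + (18480/4591)^2*(γ34)^2 + (-2400/4591)^2*(γ35)^2 + (41561/13773)^2*(γ45)^2 + (12320/4591)^2*(γ46)^2 + (-1600/4591)^2*(γ56)^2 = 3240000/21077281*(-1) + 5760000/21077281*(+1) + 4245955921/189695529*(+1) + 21344400/21077281*(+1) + 2560000/21077281*(+1) + 192099600/21077281*(+1) + 3240000/21077281*(+1) + 341510400/21077281*(-1) + 5760000/21077281*(-1) + 1727316721/189695529*(-1) + 151782400/21077281*(-1) + 2560000/21077281*(-1) = 0 (each basis 2-blade squares to minus the product of its generators' squares); cross terms between blades sharing an index anticommute and cancel; the commuting (index-disjoint) pairs give grade-4 terms 2*c*c'*(blade product), which cancel blade by blade — γ1234: -66528000/21077281 + 66528000/21077281 = 0; γ1235: 8640000/21077281 - 8640000/21077281 = 0; γ1245: -49873200/21077281 - 78193200/21077281 + 128066400/21077281 = 0; γ1246: -44352000/21077281 + 44352000/21077281 = 0; γ1256: 5760000/21077281 - 5760000/21077281 = 0; γ1345: -66497600/21077281 - 104257600/21077281 + 170755200/21077281 = 0; γ1346: -59136000/21077281 + 59136000/21077281 = 0; γ1356: 7680000/21077281 - 7680000/21077281 = 0; γ1456: 208515200/63231843 - 113836800/21077281 + 132995200/63231843 = 0; γ2345: 66528000/21077281 - 66528000/21077281 = 0; γ2456: -44352000/21077281 + 44352000/21077281 = 0; γ3456: -59136000/21077281 + 59136000/21077281 = 0 — confirming B is simple. So B^2 = 0.
Answer: null-rotation, certificate B^2 = 0. The class reads off the invariant scalar 0 directly.


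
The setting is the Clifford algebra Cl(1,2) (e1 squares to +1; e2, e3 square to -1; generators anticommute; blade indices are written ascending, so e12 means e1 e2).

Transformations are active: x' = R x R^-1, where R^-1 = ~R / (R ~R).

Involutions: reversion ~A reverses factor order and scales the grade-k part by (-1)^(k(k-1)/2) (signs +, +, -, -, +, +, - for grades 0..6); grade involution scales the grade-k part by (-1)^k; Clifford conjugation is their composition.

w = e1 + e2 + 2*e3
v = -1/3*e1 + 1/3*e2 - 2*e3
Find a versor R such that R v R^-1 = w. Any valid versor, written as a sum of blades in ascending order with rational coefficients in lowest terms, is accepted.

R = v + w = 2/3*e1 + 4/3*e2 works: the equal norms (-4) guarantee its sandwich swaps v into w.
Answer: 2/3*e1 + 4/3*e2


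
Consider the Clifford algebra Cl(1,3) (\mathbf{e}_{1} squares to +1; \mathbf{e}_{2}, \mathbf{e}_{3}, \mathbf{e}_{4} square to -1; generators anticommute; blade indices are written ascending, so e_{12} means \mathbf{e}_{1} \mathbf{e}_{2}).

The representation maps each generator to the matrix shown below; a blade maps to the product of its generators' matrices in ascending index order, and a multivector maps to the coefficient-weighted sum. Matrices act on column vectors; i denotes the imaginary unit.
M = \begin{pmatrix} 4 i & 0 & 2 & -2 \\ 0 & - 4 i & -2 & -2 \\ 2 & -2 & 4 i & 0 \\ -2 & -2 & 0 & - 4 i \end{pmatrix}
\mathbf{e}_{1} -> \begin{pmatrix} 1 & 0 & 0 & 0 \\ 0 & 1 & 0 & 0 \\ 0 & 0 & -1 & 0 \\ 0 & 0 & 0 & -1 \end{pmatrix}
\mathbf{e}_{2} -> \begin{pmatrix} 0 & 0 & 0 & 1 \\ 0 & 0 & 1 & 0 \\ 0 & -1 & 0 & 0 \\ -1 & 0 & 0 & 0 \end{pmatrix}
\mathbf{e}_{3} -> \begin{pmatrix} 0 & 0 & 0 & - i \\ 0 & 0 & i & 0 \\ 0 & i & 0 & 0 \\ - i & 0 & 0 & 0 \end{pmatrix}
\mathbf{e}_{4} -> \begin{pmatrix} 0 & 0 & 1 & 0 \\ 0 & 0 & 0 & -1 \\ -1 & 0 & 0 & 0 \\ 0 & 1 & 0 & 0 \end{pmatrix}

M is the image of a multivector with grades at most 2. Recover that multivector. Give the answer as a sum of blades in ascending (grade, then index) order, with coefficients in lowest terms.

Method: the blade images are trace-orthogonal — tr(rho(e_A) rho(e_B)^-1) = 4 if A = B and 0 otherwise — and rho(e_A)^-1 = (e_A)^2 * rho(e_A) with (e_A)^2 = +1 or -1, so the coefficient of e_A in the preimage is (e_A)^2 * tr(M rho(e_A))/4.
Nonzero projections over blades of grade <= 2: e_{12}: (e_{12})^2 = +1, tr(M rho(e_{12})) = -8, coefficient -2; e_{14}: (e_{14})^2 = +1, tr(M rho(e_{14})) = 8, coefficient 2; e_{23}: (e_{23})^2 = -1, tr(M rho(e_{23})) = 16, coefficient -4. Every other blade of grade <= 2 projects to 0.
Answer: -2 e_{12} + 2 e_{14} - 4 e_{23}


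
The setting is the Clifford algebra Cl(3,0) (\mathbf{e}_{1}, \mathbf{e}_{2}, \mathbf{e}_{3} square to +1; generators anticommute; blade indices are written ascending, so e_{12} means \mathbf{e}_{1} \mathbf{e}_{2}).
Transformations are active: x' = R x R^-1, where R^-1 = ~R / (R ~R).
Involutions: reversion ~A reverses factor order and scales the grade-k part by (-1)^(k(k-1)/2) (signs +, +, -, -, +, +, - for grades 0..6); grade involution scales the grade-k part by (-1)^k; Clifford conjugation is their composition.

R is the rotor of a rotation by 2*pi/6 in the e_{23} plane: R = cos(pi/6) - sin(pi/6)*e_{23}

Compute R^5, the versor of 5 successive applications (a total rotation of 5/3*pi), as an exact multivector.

Half-angle bookkeeping: 5 applications in e_{23} add up to rotor phase 5*pi/6 = \frac{5 \pi}{6}, so R^5 = cos(\frac{5 \pi}{6}) - sin(\frac{5 \pi}{6})*e_{23}.
cos(\frac{5 \pi}{6}) = - \frac{\sqrt{3}}{2} and sin(\frac{5 \pi}{6}) = \frac{1}{2}, so R^5 = - \frac{\sqrt{3}}{2} - \frac{1}{2} e_{23}. The net rotation is 5/3*pi; the rotor keeps the half-angle phase exactly.
Answer: - \frac{\sqrt{3}}{2} - \frac{1}{2} e_{23}


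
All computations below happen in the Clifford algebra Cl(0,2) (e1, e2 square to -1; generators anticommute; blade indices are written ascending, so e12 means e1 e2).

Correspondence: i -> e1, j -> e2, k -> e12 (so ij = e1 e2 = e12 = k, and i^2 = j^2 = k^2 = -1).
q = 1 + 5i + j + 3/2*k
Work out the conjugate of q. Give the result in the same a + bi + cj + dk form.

In blades: q = 1 + 5*e1 + e2 + 3/2*e12.
Conjugation here is Clifford conjugation: the scalar is fixed and the grade-1 and grade-2 blades all flip sign, giving 1 - 5*e1 - e2 - 3/2*e12; translating back:
Answer: 1 - 5i - j - 3/2*k


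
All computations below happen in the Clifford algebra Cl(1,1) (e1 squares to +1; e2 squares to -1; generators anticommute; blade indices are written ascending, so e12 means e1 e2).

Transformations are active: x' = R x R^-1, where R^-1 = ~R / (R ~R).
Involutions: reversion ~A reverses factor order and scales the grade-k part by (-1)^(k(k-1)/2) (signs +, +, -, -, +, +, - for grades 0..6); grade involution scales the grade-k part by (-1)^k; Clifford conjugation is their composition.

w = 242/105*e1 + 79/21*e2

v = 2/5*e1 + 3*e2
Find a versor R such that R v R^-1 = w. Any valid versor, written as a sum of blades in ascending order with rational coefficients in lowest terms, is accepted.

Take R = v + w = 284/105*e1 + 142/21*e2. Because q(v) = q(w) = -221/25, conjugation by R sends v exactly to w.
Answer: 284/105*e1 + 142/21*e2


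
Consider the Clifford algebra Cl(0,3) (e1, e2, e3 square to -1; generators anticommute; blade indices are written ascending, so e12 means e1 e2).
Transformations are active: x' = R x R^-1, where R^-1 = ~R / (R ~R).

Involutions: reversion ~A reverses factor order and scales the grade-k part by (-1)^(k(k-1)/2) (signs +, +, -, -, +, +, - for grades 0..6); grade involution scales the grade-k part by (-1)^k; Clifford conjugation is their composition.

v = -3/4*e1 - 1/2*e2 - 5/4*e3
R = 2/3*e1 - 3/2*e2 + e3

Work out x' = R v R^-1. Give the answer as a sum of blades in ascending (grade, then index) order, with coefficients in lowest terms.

~R = 2/3*e1 - 3/2*e2 + e3, and R ~R = -133/36, so R^-1 = ~R / (-133/36).
R v = 1 - 35/24*e12 - 1/12*e13 + 19/8*e23
Answer: 207/532*e1 + 349/266*e2 + 377/532*e3


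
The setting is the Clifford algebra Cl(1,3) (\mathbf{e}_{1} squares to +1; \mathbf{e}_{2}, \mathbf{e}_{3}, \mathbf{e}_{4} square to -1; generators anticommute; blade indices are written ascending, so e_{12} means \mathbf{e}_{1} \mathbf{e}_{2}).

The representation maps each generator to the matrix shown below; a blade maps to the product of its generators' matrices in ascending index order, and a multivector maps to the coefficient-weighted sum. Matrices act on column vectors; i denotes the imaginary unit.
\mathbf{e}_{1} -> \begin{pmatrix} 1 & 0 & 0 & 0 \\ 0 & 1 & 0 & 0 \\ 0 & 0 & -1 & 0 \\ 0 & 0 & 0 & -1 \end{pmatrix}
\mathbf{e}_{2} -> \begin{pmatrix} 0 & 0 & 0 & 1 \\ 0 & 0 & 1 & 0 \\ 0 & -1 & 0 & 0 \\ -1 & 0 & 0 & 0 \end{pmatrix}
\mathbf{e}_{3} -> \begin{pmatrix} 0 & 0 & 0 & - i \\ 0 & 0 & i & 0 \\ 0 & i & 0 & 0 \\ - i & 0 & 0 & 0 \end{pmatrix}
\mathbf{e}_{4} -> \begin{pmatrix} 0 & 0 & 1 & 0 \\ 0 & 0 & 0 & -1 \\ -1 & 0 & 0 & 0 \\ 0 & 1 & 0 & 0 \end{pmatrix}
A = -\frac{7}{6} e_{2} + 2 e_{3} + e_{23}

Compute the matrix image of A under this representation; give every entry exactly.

Bivector images (products of the table entries): rho(e_{23}) = rho(\mathbf{e}_{2})rho(\mathbf{e}_{3}) = \begin{pmatrix} - i & 0 & 0 & 0 \\ 0 & i & 0 & 0 \\ 0 & 0 & - i & 0 \\ 0 & 0 & 0 & i \end{pmatrix}.
M = (-\frac{7}{6})*rho(e_{2}) + (2)*rho(e_{3}) + (1)*rho(e_{23}), summed entrywise:
Answer: \begin{pmatrix} - i & 0 & 0 & - \frac{7}{6} - 2 i \\ 0 & i & - \frac{7}{6} + 2 i & 0 \\ 0 & \frac{7}{6} + 2 i & - i & 0 \\ \frac{7}{6} - 2 i & 0 & 0 & i \end{pmatrix}


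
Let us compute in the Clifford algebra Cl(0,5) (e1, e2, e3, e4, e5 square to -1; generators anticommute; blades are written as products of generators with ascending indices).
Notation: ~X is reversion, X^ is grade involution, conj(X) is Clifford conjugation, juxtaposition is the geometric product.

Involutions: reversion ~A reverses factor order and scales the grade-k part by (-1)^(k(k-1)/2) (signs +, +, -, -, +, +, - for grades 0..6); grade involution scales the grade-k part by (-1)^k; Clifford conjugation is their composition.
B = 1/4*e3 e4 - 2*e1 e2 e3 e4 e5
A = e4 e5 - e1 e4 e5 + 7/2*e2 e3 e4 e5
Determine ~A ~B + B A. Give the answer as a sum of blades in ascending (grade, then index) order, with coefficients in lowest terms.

first term: -7*e1 - 2*e2 e3 + 7/8*e2 e5 + 1/4*e3 e5 - 2*e1 e2 e3 - 1/4*e1 e3 e5
second term: -7*e1 + 2*e2 e3 - 7/8*e2 e5 - 1/4*e3 e5 + 2*e1 e2 e3 + 1/4*e1 e3 e5
Answer: -14*e1


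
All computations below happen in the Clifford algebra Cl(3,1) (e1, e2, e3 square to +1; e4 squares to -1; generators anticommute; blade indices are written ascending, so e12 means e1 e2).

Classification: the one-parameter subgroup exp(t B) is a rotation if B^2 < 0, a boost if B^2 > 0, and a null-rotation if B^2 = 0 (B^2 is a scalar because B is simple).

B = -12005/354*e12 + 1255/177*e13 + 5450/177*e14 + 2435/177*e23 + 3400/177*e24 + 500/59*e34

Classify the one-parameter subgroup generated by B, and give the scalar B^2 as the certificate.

B^2 term by term: the squares give (-12005/354)^2*(e12)^2 + (1255/177)^2*(e13)^2 + (5450/177)^2*(e14)^2 + (2435/177)^2*(e23)^2 + (3400/177)^2*(e24)^2 + (500/59)^2*(e34)^2 = 144120025/125316*(-1) + 1575025/31329*(-1) + 29702500/31329*(+1) + 5929225/31329*(-1) + 11560000/31329*(+1) + 250000/3481*(+1) = -25/36 (each basis 2-blade squares to minus the product of its generators' squares); cross terms between blades sharing an index anticommute and cancel; the commuting (index-disjoint) pairs give grade-4 terms 2*c*c'*(blade product), which cancel blade by blade — e1234: -6002500/10443 - 8534000/31329 + 26541500/31329 = 0 — confirming B is simple. So B^2 = -25/36.
Answer: rotation, certificate B^2 = -25/36. Why this suffices: the scalar -25/36 survives any versor conjugation, so its sign alone determines the class however B is presented.


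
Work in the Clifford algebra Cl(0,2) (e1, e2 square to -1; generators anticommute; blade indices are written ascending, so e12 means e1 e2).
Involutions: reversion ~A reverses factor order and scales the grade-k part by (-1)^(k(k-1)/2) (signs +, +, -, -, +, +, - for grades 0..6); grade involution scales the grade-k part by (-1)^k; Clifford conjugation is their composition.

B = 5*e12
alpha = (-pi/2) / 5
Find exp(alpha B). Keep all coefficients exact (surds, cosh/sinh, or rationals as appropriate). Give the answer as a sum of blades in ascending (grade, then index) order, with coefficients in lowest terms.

B^2 = (5)^2*(e12)^2 = 25*(-1) = -25 (a basis 2-blade squares to minus the product of its generators' squares).
B^2 = -25 — a negative square means the series sums to a rotation: l = 5, alpha*l = -pi/2, so exp(alpha B) = cos(-pi/2) + (sin(-pi/2)/5)*B = 0 + (-1/5)*B.
Answer: -e12


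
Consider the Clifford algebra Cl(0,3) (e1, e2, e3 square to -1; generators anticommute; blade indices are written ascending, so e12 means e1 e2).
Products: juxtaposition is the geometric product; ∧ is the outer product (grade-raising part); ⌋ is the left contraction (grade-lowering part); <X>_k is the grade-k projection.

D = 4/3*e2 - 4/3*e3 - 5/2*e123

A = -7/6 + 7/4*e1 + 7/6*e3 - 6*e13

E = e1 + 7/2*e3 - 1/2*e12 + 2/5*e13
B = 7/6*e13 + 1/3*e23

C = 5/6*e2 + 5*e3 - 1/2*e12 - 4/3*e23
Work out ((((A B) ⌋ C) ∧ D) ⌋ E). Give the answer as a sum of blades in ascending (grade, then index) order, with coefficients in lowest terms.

step 1: 7 + 49/36*e1 + 7/18*e2 - 49/24*e3 - 2*e12 - 49/36*e13 - 7/18*e23 + 7/12*e123
step 2: 1807/216 - 7/36*e1 + 665/72*e2 + 959/27*e3 - 7/2*e12 - 28/3*e23
step 3: 1807/162*e2 - 1807/162*e3 - 7/27*e12 + 7/27*e13 - 9667/162*e23 - 7019/432*e123
step 4: 62867/1620 - 1807/180*e1
Answer: 62867/1620 - 1807/180*e1


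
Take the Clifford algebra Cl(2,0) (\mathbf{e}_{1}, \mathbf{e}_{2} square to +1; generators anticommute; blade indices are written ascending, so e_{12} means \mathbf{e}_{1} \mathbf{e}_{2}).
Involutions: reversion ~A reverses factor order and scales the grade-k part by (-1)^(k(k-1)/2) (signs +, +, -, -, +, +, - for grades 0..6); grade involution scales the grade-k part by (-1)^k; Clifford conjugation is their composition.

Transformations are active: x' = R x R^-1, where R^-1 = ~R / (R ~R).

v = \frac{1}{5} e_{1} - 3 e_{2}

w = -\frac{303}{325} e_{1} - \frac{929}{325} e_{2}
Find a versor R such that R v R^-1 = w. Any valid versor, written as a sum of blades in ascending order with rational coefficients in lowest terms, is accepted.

R = v + w = -\frac{238}{325} e_{1} - \frac{1904}{325} e_{2} works: the equal norms (\frac{226}{25}) guarantee its sandwich swaps v into w.
Answer: -\frac{238}{325} e_{1} - \frac{1904}{325} e_{2}


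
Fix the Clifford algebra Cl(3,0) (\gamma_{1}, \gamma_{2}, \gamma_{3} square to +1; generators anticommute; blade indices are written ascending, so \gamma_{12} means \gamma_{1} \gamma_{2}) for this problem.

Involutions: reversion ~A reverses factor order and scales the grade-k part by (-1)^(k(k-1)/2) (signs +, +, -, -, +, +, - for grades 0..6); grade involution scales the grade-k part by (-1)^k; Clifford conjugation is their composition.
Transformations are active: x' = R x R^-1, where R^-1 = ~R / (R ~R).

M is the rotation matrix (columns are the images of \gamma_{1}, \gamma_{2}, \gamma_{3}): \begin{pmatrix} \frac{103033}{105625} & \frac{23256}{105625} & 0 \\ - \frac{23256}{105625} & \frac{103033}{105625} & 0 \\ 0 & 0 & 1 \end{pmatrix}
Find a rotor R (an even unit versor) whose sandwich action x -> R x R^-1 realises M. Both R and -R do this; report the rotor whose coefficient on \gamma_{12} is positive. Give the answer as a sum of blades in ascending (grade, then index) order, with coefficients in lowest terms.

Method: write R = a + b12*\gamma_{12} + b13*\gamma_{13} + b23*\gamma_{23} with a^2 + b12^2 + b13^2 + b23^2 = 1 (so R^-1 = ~R). Expanding the columns R e_j ~R gives tr M = 4a^2 - 1 and, from the antisymmetric part, M21 - M12 = -4a*b12, M13 - M31 = 4a*b13, M32 - M23 = -4a*b23.
Here tr M = \frac{311691}{105625}, so a^2 = (1 + tr M)/4 = \frac{104329}{105625} and a = ±\frac{323}{325}. Taking a = \frac{323}{325}: M21 - M12 = -\frac{46512}{105625}, M13 - M31 = 0, M32 - M23 = 0, giving b12 = \frac{36}{325}, b13 = 0, b23 = 0, i.e. R = \frac{323}{325} + \frac{36}{325} \gamma_{12}.
Its \gamma_{12} coefficient is already positive.
Answer: \frac{323}{325} + \frac{36}{325} \gamma_{12}. Why the constraint matters: R and -R act identically through the sandwich — M has trace \frac{311691}{105625} either way — so only the sign condition on \gamma_{12} picks one of the two preimages.


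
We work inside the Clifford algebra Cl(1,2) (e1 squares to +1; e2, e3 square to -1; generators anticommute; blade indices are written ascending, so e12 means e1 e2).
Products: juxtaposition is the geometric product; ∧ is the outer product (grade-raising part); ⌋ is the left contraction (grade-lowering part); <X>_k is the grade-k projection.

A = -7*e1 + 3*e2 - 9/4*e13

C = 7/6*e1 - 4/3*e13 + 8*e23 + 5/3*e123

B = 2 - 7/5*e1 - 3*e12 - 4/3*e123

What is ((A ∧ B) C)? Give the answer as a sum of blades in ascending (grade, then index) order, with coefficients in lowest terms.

step 1: -14*e1 + 6*e2 + 21/5*e12 - 9/2*e13
step 2: -31/3 + 13/5*e2 - 205/12*e3 - 43*e12 - 118/5*e13 - 266/15*e23 - 104*e123
Answer: -31/3 + 13/5*e2 - 205/12*e3 - 43*e12 - 118/5*e13 - 266/15*e23 - 104*e123


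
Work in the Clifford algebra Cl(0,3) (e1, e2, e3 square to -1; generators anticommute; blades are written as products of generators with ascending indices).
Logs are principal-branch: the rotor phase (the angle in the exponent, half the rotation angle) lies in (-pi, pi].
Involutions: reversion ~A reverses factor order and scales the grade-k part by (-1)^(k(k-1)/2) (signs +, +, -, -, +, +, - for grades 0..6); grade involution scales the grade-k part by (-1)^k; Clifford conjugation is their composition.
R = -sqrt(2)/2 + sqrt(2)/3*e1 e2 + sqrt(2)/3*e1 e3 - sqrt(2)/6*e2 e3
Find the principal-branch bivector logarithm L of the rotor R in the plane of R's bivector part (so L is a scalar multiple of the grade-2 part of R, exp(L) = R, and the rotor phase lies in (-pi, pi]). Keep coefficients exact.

The scalar part of R is -sqrt(2)/2, and that scalar determines the rotor phase on the principal branch; recovering the unit plane as bivector-part over sine of the phase gives L = phase * plane.
Concretely: cos(phase) = -sqrt(2)/2 gives phase = ±3*pi/4, and since phase/sin(phase) is even the sign is immaterial: L = (phase/sin(phase)) * <R>_2 = (3*sqrt(2)*pi/4) * <R>_2.
Answer: pi/2*e1 e2 + pi/2*e1 e3 - pi/4*e2 e3


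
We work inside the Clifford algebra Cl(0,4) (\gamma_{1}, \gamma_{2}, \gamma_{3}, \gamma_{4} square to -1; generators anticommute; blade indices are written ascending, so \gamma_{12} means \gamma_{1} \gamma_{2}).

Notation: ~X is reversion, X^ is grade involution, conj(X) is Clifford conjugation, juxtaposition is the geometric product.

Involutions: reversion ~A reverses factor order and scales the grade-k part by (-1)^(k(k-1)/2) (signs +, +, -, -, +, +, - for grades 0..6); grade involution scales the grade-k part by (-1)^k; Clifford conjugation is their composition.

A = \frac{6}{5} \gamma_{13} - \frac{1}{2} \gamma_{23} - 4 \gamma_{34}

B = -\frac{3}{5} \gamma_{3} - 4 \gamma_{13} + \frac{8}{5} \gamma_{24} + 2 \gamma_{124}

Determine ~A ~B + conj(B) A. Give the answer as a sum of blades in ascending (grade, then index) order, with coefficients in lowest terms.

first term: \frac{24}{5} - \frac{18}{25} \gamma_{1} + \frac{3}{10} \gamma_{2} - \frac{12}{5} \gamma_{4} - 2 \gamma_{12} + 16 \gamma_{14} + \frac{32}{5} \gamma_{23} - \frac{4}{5} \gamma_{34} + 8 \gamma_{123} - \gamma_{134} - \frac{12}{5} \gamma_{234} - \frac{48}{25} \gamma_{1234}
second term: -\frac{24}{5} + \frac{18}{25} \gamma_{1} - \frac{3}{10} \gamma_{2} + \frac{12}{5} \gamma_{4} - 2 \gamma_{12} + 16 \gamma_{14} + \frac{32}{5} \gamma_{23} - \frac{4}{5} \gamma_{34} - 8 \gamma_{123} + \gamma_{134} + \frac{12}{5} \gamma_{234} + \frac{48}{25} \gamma_{1234}
Answer: -4 \gamma_{12} + 32 \gamma_{14} + \frac{64}{5} \gamma_{23} - \frac{8}{5} \gamma_{34}


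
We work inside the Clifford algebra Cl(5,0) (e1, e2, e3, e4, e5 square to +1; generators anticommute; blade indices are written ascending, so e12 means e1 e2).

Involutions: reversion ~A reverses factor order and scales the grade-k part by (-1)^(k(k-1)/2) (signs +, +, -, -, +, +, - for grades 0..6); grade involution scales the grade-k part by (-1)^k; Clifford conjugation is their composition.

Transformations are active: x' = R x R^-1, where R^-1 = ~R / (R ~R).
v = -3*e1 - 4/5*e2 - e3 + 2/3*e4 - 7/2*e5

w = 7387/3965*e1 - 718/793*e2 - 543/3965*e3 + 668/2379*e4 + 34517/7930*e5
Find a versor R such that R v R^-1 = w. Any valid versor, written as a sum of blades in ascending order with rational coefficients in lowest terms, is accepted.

R = v + w = -4508/3965*e1 - 6762/3965*e2 - 4508/3965*e3 + 2254/2379*e4 + 3381/3965*e5 works: the equal norms (21001/900) guarantee its sandwich swaps v into w.
Answer: -4508/3965*e1 - 6762/3965*e2 - 4508/3965*e3 + 2254/2379*e4 + 3381/3965*e5


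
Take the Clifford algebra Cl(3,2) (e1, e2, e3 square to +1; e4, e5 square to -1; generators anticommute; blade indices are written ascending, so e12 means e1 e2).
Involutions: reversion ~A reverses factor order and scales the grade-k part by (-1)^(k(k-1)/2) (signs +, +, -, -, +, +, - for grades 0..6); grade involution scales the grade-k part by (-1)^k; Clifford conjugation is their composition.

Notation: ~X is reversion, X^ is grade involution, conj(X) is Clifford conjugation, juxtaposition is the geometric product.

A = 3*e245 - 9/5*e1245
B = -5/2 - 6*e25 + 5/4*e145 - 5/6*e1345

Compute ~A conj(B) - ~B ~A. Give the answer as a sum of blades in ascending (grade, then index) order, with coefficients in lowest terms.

first term: -9/4*e2 + 18*e4 - 15/4*e12 + 54/5*e14 + 3/2*e23 + 5/2*e123 + 15/2*e245 + 9/2*e1245
second term: -9/4*e2 + 18*e4 - 15/4*e12 + 54/5*e14 - 3/2*e23 + 5/2*e123 + 15/2*e245 + 9/2*e1245
Answer: 3*e23
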